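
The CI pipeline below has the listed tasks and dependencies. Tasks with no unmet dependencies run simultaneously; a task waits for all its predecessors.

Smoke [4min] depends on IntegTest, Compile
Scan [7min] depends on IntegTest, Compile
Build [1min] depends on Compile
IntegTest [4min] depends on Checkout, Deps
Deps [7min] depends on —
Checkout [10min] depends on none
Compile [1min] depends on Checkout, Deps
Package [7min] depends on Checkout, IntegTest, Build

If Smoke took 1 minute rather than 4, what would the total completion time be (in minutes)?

The binding path is Checkout→IntegTest→Package = 10+4+7 = 21; finish at 21 minutes.
The longest path through Smoke is only 18 minutes, so Smoke has float 3.
The critical path is still Checkout→IntegTest→Package; finish is now 21 minutes.

21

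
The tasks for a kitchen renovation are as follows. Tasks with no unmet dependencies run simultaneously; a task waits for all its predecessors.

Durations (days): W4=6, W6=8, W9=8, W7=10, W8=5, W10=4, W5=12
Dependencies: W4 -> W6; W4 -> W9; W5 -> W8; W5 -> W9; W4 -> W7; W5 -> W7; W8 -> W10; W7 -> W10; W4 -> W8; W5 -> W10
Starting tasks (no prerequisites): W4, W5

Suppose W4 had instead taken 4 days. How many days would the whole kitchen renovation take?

The binding path is W5→W7→W10 = 12+10+4 = 26; finish at 26 days.
W4 is off the critical path — its longest chain is 20 days, giving 6 of slack.
The critical path is still W5→W7→W10; finish is now 26 days.

26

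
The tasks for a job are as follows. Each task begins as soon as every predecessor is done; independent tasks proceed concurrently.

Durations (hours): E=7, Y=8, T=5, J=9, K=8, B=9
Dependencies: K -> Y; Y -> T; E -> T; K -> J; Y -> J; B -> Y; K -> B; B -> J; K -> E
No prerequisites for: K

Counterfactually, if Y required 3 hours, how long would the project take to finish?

The binding path is K→B→Y→J = 8+9+8+9 = 34; finish at 34 hours.
Since Y is critical, the -5 change carries straight to that chain (now 29 hours).
That remains the longest chain; total 29 hours.

29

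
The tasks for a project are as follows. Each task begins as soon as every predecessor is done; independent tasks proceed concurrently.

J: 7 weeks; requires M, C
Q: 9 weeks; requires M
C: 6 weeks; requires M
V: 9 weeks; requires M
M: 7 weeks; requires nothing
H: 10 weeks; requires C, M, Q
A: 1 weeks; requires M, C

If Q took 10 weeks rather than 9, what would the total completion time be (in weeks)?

As given, the longest chain is M→Q→H = 7+9+10 = 26, so the finish is 26 weeks.
Q is on the critical path; changing it to 10 makes that path 27 weeks.
No other chain overtakes it, so the finish is 27 weeks.

27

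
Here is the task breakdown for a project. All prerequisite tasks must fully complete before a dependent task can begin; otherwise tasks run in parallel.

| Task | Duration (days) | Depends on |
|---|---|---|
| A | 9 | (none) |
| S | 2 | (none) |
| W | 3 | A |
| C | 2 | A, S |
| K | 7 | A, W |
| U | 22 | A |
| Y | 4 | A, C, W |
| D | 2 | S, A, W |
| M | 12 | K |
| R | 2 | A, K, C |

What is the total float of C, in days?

Critical path: A→W→K→M = 9+3+7+12 = 31, so the finish is 31 days.
C finishes as early as 11 and must finish by 27.
Slack of C = 25 − 9 = 16 days.

16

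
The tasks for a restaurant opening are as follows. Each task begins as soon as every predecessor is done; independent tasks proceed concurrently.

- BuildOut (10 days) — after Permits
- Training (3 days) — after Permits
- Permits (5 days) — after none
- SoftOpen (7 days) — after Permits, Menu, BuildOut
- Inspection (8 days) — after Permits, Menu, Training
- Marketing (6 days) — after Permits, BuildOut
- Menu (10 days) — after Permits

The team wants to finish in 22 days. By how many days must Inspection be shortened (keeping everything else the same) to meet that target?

1

Current finish: 23 days; target: 22.
Inspection is on every critical path, so each day cut from Inspection cuts the finish by one (this holds down to a finish of 22).
Need 23 − 22 = 1 day off Inspection → Inspection becomes 7 days, finish becomes 22.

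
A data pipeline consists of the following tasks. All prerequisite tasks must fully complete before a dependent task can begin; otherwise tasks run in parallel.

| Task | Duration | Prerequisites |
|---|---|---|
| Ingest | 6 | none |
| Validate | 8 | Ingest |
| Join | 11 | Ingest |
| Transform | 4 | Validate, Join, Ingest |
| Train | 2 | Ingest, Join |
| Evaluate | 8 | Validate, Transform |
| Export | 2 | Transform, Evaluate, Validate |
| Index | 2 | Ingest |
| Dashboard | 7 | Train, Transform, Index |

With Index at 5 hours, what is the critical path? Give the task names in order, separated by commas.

Ingest, Join, Transform, Evaluate, Export

Actual critical path: Ingest→Join→Transform→Evaluate→Export = 6+11+4+8+2 = 31 ⇒ 31 hours.
Index is off the critical path — its longest chain is 15 hours, giving 16 of slack.
No other chain overtakes it, so the finish is 31 hours.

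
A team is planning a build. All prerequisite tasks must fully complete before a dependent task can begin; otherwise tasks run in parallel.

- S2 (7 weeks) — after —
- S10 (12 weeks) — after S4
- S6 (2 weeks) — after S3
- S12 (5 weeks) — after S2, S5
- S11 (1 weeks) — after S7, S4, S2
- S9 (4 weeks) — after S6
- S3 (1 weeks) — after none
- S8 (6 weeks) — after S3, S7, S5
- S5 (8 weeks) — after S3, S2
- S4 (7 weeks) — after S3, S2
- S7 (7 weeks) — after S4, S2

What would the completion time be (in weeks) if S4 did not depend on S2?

Original critical path: S2→S4→S7→S8 = 7+7+7+6 = 27 ⇒ 27 weeks.
Without S2→S4, S4's earliest start moves from 7 to 1.
New critical path: S2→S5→S8 = 7+8+6 = 21 ⇒ 21 weeks.

21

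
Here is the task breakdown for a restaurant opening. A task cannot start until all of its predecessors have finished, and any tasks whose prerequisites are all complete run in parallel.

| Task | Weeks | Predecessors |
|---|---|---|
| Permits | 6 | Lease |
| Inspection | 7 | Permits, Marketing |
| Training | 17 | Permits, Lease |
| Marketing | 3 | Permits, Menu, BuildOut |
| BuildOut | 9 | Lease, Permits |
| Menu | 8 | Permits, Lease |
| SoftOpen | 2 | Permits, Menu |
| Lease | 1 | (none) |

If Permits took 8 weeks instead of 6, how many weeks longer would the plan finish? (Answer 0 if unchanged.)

2

Actual critical path: Lease→Permits→BuildOut→Marketing→Inspection = 1+6+9+3+7 = 26 ⇒ 26 weeks.
Permits is on the critical path; changing it to 8 makes that path 28 weeks.
The critical path is still Lease→Permits→BuildOut→Marketing→Inspection; finish is now 28 weeks.
Change in finish: 28 − 26 = +2 weeks.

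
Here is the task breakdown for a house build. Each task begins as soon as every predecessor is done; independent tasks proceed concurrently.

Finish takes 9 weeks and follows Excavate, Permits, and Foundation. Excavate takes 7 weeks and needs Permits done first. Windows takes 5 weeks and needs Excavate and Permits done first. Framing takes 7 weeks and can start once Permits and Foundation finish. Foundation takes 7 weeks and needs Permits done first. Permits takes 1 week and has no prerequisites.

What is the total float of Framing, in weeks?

The longest chain is Permits→Excavate→Finish = 1+7+9 = 17; overall finish 17 weeks.
Framing finishes as early as 15 and must finish by 17.
Float = 17 − 15 = 2.

2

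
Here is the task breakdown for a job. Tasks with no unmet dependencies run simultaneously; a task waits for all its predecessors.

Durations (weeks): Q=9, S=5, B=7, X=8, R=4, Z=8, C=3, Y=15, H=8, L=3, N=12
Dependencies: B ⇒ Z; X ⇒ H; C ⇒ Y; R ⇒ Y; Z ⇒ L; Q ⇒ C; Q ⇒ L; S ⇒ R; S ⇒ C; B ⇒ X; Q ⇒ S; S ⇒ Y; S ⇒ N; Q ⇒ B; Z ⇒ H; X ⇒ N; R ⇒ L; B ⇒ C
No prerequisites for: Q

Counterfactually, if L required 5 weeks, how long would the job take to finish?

The binding path is Q→B→X→N = 9+7+8+12 = 36; finish at 36 weeks.
L has 9 weeks of float (longest path through it is 27).
The critical path is still Q→B→X→N; finish is now 36 weeks.

36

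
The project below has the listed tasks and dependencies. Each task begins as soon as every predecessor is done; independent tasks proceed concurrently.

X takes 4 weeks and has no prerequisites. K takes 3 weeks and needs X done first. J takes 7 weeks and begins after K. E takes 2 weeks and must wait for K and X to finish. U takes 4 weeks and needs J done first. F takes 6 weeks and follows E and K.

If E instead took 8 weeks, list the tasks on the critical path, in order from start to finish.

The binding path is X→K→J→U = 4+3+7+4 = 18; finish at 18 weeks.
E has 3 weeks of float (longest path through it is 15).
The binding chain switches to X→K→E→F = 4+3+8+6 = 21; finish 21 weeks.

X, K, E, F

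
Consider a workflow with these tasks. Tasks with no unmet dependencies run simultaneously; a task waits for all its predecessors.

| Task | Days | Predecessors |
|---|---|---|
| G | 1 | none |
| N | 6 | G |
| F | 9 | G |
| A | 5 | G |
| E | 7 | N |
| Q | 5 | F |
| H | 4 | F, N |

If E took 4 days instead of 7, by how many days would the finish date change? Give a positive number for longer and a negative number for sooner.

Critical path before the change: G→F→Q = 1+9+5 = 15 giving 15 days.
E is off the critical path — its longest chain is 14 days, giving 1 of slack.
That remains the longest chain; total 15 days.
Change in finish: 15 − 15 = +0 days.

0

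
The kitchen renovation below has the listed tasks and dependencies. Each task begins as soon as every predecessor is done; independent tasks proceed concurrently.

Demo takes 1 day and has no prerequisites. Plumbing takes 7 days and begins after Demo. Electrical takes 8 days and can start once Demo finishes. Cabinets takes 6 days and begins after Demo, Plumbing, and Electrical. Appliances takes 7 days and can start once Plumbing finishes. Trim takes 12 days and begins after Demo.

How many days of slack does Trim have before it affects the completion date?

Demo→Plumbing→Appliances = 1+7+7 = 15 sets the makespan at 15 days.
Longest path through Trim: 13 days (earliest finish 13, latest finish 15).
Float = 15 − 13 = 2.

2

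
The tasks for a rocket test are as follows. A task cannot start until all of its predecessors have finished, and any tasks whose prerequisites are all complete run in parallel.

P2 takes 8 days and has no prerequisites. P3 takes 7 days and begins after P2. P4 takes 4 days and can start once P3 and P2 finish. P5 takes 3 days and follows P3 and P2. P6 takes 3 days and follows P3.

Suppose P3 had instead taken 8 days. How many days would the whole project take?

20

Baseline: P2→P3→P4 = 8+7+4 = 19 → 19 days.
P3 is on the critical path; changing it to 8 makes that path 20 days.
The critical path is still P2→P3→P4; finish is now 20 days.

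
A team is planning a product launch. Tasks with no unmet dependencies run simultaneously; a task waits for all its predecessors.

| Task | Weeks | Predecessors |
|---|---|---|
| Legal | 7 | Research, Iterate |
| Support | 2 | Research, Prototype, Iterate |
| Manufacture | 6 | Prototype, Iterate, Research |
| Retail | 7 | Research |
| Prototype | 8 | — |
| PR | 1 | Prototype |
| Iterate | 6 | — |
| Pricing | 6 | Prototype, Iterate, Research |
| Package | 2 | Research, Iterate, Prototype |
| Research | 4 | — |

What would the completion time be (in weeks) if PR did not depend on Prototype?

14

Before: longest chain Prototype→Manufacture = 8+6 = 14, finish 14.
Without Prototype→PR, PR's earliest start moves from 8 to 0.
The longest chain is now Prototype→Manufacture = 8+6 = 14, so the product launch takes 14 weeks.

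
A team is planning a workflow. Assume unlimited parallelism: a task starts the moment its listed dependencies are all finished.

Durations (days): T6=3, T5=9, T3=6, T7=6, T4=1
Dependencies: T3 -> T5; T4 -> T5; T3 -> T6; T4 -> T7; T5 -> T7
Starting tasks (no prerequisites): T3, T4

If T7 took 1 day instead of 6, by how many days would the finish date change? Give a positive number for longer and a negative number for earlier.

As given, the longest chain is T3→T5→T7 = 6+9+6 = 21, so the finish is 21 days.
Since T7 is critical, the -5 change carries straight to that chain (now 16 days).
No other chain overtakes it, so the finish is 16 days.
Change in finish: 16 − 21 = -5 days.

-5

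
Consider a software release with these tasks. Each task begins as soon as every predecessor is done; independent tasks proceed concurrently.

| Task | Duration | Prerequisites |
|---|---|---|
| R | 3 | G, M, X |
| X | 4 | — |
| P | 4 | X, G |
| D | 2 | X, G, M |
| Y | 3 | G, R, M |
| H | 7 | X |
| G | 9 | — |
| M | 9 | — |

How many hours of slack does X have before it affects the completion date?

M→R→Y = 9+3+3 = 15 sets the makespan at 15 hours.
Longest path through X: 11 hours (earliest finish 4, latest finish 8).
So X can slip 8 − 4 = 4 hours.

4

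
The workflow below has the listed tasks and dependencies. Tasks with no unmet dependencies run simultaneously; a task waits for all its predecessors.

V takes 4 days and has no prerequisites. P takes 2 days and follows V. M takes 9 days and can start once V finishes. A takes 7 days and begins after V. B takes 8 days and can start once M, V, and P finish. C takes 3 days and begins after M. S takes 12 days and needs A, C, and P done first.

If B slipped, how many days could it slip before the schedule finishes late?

Critical path: V→M→C→S = 4+9+3+12 = 28, so the finish is 28 days.
B finishes as early as 21 and must finish by 28.
Float = 28 − 21 = 7.

7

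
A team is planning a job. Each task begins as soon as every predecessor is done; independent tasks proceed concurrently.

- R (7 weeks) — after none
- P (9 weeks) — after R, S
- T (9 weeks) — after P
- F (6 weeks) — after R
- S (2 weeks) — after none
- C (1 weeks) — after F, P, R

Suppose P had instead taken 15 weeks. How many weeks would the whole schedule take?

31

Actual critical path: R→P→T = 7+9+9 = 25 ⇒ 25 weeks.
P lies on that path, so at 15 weeks the path becomes 31 weeks.
That remains the longest chain; total 31 weeks.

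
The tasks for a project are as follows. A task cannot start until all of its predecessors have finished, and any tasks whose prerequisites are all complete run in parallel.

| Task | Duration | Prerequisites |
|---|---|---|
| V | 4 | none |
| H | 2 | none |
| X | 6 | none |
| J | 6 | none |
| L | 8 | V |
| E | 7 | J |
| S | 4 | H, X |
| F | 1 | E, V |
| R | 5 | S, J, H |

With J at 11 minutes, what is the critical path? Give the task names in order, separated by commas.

As given, the longest chain is X→S→R = 6+4+5 = 15, so the finish is 15 minutes.
J has 1 minute of float (longest path through it is 14).
New critical path: J→E→F = 11+7+1 = 19 ⇒ 19 minutes.

J, E, F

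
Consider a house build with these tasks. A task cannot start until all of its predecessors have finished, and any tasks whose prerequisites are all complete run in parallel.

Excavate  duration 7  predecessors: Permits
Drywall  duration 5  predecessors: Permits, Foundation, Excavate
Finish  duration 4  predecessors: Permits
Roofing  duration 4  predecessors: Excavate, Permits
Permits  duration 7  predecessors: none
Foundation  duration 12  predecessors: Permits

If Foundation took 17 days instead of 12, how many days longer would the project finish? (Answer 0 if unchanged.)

The binding path is Permits→Foundation→Drywall = 7+12+5 = 24; finish at 24 days.
Foundation lies on that path, so at 17 days the path becomes 29 days.
That remains the longest chain; total 29 days.
Change in finish: 29 − 24 = +5 days.

5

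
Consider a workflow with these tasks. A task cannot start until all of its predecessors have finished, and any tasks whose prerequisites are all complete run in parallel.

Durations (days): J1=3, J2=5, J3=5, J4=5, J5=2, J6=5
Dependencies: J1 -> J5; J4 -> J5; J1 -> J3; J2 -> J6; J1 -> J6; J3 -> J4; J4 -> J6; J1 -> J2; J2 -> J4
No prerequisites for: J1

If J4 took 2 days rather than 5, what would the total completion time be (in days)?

Critical path before the change: J1→J2→J4→J6 = 3+5+5+5 = 18 giving 18 days.
J4 is on the critical path; changing it to 2 makes that path 15 days.
The critical path is still J1→J2→J4→J6; finish is now 15 days.

15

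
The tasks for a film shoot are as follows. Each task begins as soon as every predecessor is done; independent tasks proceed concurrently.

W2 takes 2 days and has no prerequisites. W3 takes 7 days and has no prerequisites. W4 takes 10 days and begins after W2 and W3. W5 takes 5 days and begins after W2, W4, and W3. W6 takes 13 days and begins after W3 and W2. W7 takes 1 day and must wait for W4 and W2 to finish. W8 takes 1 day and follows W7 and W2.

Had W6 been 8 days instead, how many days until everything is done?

22

As given, the longest chain is W3→W4→W5 = 7+10+5 = 22, so the finish is 22 days.
W6 has 2 days of float (longest path through it is 20).
No other chain overtakes it, so the finish is 22 days.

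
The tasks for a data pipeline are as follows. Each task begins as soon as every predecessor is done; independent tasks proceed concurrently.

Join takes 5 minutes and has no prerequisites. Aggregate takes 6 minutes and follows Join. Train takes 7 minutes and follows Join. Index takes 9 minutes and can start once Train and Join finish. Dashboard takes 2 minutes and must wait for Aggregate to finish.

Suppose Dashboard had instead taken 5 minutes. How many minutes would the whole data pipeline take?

21

As given, the longest chain is Join→Train→Index = 5+7+9 = 21, so the finish is 21 minutes.
The longest path through Dashboard is only 13 minutes, so Dashboard has float 8.
No other chain overtakes it, so the finish is 21 minutes.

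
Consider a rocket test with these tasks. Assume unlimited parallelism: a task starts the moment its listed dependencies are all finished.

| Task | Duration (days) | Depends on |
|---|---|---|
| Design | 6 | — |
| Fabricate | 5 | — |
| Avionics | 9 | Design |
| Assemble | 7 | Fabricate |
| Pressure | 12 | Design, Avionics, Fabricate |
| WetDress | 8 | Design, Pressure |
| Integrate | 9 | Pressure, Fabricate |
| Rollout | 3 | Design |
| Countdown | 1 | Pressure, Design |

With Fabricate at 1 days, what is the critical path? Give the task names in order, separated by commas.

As given, the longest chain is Design→Avionics→Pressure→Integrate = 6+9+12+9 = 36, so the finish is 36 days.
Fabricate has 10 days of float (longest path through it is 26).
No other chain overtakes it, so the finish is 36 days.

Design, Avionics, Pressure, Integrate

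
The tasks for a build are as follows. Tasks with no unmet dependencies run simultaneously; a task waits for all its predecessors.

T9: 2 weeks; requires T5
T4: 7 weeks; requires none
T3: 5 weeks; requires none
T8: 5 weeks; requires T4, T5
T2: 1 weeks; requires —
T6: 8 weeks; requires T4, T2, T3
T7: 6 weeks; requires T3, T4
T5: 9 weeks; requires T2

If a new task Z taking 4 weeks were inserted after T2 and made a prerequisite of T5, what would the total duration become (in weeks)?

19

Originally the project takes 15 weeks.
With Z inserted, T5 now waits for max(T2, Z).
New critical path: T2→Z→T5→T8 = 1+4+9+5 = 19 ⇒ 19 weeks.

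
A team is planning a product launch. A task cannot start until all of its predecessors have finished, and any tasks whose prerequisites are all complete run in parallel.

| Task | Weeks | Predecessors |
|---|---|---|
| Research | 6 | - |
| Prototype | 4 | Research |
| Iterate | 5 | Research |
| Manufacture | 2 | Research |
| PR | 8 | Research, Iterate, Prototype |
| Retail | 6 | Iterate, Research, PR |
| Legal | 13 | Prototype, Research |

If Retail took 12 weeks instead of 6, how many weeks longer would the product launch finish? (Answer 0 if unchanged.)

Actual critical path: Research→Iterate→PR→Retail = 6+5+8+6 = 25 ⇒ 25 weeks.
Since Retail is critical, the +6 change carries straight to that chain (now 31 weeks).
The critical path is still Research→Iterate→PR→Retail; finish is now 31 weeks.
Change in finish: 31 − 25 = +6 weeks.

6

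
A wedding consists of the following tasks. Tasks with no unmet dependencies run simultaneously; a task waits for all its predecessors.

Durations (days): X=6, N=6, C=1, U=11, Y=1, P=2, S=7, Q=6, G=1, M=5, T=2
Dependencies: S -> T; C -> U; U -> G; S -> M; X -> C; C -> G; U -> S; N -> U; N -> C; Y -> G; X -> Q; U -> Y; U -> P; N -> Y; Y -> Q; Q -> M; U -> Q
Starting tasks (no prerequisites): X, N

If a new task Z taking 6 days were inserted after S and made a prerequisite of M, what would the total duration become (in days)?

36

Originally the project takes 30 days.
With Z inserted, M now waits for max(S, Q, Z).
New critical path: X→C→U→S→Z→M = 6+1+11+7+6+5 = 36 ⇒ 36 days.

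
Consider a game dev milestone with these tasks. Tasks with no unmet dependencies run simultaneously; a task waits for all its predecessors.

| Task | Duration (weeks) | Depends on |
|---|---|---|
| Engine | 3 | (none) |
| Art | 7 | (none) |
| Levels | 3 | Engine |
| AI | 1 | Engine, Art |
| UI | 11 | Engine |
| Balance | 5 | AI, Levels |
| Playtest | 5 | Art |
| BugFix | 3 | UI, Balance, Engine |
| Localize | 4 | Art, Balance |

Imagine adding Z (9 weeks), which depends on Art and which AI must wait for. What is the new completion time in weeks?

Originally the schedule takes 17 weeks.
With Z inserted, AI now waits for max(Engine, Art, Z).
New critical path: Art→Z→AI→Balance→Localize = 7+9+1+5+4 = 26 ⇒ 26 weeks.

26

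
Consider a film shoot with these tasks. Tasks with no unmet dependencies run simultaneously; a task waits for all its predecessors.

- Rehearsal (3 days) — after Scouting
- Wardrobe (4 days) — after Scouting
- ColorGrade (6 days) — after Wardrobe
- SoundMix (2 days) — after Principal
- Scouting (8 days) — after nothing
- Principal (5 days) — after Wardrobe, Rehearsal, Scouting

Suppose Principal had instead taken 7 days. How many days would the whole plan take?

21

Critical path before the change: Scouting→Wardrobe→Principal→SoundMix = 8+4+5+2 = 19 giving 19 days.
Principal lies on that path, so at 7 days the path becomes 21 days.
The critical path is still Scouting→Wardrobe→Principal→SoundMix; finish is now 21 days.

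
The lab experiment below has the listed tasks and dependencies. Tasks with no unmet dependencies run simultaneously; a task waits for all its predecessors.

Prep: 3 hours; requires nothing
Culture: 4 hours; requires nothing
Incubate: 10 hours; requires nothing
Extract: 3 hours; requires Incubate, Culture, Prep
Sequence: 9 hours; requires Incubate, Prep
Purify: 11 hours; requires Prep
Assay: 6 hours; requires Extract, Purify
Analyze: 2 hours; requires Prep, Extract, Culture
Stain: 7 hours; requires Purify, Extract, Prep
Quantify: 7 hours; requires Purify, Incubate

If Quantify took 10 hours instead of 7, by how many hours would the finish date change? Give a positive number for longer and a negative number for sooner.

Actual critical path: Prep→Purify→Quantify = 3+11+7 = 21 ⇒ 21 hours.
Quantify is on the critical path; changing it to 10 makes that path 24 hours.
The critical path is still Prep→Purify→Quantify; finish is now 24 hours.
Change in finish: 24 − 21 = +3 hours.

3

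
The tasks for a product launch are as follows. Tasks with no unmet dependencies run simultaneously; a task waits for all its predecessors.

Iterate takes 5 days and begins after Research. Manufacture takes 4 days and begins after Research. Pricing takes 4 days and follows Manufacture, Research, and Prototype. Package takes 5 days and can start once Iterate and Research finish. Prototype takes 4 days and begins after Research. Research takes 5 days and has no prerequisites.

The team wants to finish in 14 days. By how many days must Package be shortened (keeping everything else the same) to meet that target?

Current finish: 15 days; target: 14.
Package is on every critical path, so each day cut from Package cuts the finish by one (this holds down to a finish of 13).
Need 15 − 14 = 1 day off Package → Package becomes 4 days, finish becomes 14.

1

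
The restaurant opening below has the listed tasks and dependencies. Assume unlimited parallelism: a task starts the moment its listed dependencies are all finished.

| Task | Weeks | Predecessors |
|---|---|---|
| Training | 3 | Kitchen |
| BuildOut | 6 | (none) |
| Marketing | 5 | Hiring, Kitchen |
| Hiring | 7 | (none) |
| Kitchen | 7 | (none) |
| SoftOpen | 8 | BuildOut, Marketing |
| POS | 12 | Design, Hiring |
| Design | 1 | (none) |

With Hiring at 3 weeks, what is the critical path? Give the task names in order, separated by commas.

Kitchen, Marketing, SoftOpen

As given, the longest chain is Hiring→Marketing→SoftOpen = 7+5+8 = 20, so the finish is 20 weeks.
Hiring lies on that path, so at 3 weeks the path becomes 16 weeks.
New critical path: Kitchen→Marketing→SoftOpen = 7+5+8 = 20 ⇒ 20 weeks.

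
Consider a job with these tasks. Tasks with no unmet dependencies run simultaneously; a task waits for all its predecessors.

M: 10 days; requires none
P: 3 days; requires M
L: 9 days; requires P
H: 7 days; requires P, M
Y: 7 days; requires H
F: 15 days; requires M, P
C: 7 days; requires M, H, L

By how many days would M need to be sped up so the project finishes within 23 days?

Current finish: 29 days; target: 23.
M is on every critical path, so each day cut from M cuts the finish by one (this holds down to a finish of 20).
Need 29 − 23 = 6 days off M → M becomes 4 days, finish becomes 23.

6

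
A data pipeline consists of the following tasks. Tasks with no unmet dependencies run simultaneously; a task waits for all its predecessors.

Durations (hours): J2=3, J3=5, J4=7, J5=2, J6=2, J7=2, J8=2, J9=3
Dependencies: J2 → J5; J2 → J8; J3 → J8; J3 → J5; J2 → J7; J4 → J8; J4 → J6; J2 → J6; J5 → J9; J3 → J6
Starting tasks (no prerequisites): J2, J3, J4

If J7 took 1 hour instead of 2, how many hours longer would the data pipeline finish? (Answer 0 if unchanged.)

0

Baseline: J3→J5→J9 = 5+2+3 = 10 → 10 hours.
J7 is off the critical path — its longest chain is 5 hours, giving 5 of slack.
No other chain overtakes it, so the finish is 10 hours.
Change in finish: 10 − 10 = +0 hours.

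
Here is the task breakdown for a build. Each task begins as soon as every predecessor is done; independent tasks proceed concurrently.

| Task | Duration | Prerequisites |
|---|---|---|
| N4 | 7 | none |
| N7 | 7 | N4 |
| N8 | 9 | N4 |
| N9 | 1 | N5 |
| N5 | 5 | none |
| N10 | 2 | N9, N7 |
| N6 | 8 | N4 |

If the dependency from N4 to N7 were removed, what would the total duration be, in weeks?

With the dependency in place, N4→N7→N10 = 7+7+2 = 16 sets the finish at 16 weeks.
Without N4→N7, N7's earliest start moves from 7 to 0.
The longest chain is now N4→N8 = 7+9 = 16, so the schedule takes 16 weeks.

16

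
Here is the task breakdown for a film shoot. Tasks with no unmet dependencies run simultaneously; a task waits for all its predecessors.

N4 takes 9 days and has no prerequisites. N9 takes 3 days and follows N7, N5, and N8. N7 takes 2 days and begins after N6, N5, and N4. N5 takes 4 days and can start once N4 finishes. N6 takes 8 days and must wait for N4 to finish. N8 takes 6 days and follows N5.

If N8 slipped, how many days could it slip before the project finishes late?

0

Critical path: N4→N5→N8→N9 = 9+4+6+3 = 22, so the finish is 22 days.
Longest path through N8: 22 days (earliest finish 19, latest finish 19).
Slack of N8 = 13 − 13 = 0 days.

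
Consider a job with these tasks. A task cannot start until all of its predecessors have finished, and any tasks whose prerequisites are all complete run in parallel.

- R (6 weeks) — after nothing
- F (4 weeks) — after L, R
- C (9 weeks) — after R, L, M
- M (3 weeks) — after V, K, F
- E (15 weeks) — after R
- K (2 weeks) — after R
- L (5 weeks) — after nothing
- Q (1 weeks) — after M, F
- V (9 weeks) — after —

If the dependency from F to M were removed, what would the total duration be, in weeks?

Before: longest chain R→F→M→C = 6+4+3+9 = 22, finish 22.
Without F→M, M's earliest start moves from 10 to 9.
New critical path: V→M→C = 9+3+9 = 21 ⇒ 21 weeks.

21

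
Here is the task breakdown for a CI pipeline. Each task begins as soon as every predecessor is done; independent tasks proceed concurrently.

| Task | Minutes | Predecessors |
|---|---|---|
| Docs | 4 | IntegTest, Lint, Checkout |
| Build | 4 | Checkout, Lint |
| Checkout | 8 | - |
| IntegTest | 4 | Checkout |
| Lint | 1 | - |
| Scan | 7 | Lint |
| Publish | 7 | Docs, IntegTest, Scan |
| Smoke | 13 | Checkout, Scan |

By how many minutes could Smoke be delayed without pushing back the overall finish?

2

Checkout→IntegTest→Docs→Publish = 8+4+4+7 = 23 sets the makespan at 23 minutes.
Smoke finishes as early as 21 and must finish by 23.
Float = 23 − 21 = 2.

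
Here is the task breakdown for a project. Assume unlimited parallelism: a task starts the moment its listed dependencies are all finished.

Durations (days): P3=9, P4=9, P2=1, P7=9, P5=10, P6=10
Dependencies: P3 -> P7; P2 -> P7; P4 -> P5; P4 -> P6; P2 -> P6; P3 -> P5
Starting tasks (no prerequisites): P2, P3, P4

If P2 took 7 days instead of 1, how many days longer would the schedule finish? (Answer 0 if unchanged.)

0

Baseline: P3→P5 = 9+10 = 19 → 19 days.
The longest path through P2 is only 11 days, so P2 has float 8.
No other chain overtakes it, so the finish is 19 days.
Change in finish: 19 − 19 = +0 days.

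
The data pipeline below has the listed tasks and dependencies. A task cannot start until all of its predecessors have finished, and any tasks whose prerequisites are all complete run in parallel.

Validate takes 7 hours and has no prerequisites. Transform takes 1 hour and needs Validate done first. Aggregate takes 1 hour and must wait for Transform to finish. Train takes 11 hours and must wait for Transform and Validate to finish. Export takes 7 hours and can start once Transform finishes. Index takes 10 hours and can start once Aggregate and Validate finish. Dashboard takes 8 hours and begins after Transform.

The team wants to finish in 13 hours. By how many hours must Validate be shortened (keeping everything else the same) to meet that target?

6

Current finish: 19 hours; target: 13.
Validate is on every critical path, so each hour cut from Validate cuts the finish by one (this holds down to a finish of 13).
Need 19 − 13 = 6 hours off Validate → Validate becomes 1 hour, finish becomes 13.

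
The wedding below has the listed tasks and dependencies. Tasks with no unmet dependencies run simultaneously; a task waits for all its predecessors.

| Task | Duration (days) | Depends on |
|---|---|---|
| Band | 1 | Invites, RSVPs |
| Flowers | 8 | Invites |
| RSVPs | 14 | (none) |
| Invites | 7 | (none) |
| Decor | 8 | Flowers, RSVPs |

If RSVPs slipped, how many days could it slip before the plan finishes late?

Critical path: Invites→Flowers→Decor = 7+8+8 = 23, so the finish is 23 days.
Longest path through RSVPs: 22 days (earliest finish 14, latest finish 15).
So RSVPs can slip 15 − 14 = 1 day.

1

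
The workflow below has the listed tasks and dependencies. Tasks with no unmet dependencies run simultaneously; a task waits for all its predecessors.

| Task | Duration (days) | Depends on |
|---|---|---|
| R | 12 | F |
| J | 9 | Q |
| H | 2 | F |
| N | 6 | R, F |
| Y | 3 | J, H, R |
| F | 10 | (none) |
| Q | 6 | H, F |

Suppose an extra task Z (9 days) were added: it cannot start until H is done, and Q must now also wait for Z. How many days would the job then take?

Originally the job takes 30 days.
With Z inserted, Q now waits for max(H, F, Z).
New critical path: F→H→Z→Q→J→Y = 10+2+9+6+9+3 = 39 ⇒ 39 days.

39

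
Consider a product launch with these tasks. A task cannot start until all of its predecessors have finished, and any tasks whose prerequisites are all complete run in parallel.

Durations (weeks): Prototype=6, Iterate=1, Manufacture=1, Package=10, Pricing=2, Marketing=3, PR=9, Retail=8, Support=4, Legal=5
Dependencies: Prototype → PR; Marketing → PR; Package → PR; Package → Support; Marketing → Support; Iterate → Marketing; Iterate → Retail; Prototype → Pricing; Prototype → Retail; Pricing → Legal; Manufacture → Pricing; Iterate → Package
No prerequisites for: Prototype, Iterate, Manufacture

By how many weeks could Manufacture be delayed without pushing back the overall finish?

12

The longest chain is Iterate→Package→PR = 1+10+9 = 20; overall finish 20 weeks.
The longest chain containing Manufacture totals 8 weeks.
Float = 20 − 8 = 12.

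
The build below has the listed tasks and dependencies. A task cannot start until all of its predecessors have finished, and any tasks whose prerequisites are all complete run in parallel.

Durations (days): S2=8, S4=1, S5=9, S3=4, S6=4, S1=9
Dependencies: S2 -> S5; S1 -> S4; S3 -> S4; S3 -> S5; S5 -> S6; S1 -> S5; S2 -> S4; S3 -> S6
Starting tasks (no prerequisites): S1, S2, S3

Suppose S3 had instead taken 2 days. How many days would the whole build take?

22

Actual critical path: S1→S5→S6 = 9+9+4 = 22 ⇒ 22 days.
The longest path through S3 is only 17 days, so S3 has float 5.
No other chain overtakes it, so the finish is 22 days.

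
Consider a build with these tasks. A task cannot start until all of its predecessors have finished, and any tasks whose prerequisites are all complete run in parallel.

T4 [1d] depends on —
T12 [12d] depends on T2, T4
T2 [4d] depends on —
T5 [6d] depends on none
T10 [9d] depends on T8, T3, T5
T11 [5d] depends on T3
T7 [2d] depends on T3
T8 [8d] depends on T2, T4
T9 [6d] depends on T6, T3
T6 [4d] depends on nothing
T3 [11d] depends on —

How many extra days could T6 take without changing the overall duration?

Critical path: T2→T8→T10 = 4+8+9 = 21, so the finish is 21 days.
Longest path through T6: 10 days (earliest finish 4, latest finish 15).
Slack of T6 = 11 − 0 = 11 days.

11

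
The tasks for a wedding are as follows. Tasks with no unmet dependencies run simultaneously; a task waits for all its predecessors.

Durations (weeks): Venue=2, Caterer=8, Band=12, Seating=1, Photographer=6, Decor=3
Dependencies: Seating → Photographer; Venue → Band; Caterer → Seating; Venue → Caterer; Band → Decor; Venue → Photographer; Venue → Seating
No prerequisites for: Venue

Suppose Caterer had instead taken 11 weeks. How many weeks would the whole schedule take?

The binding path is Venue→Caterer→Seating→Photographer = 2+8+1+6 = 17; finish at 17 weeks.
Caterer is on the critical path; changing it to 11 makes that path 20 weeks.
No other chain overtakes it, so the finish is 20 weeks.

20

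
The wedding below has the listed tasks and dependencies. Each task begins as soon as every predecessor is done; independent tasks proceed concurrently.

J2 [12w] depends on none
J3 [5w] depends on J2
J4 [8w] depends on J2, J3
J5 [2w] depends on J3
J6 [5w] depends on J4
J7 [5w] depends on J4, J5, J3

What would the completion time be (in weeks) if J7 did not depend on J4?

30

Before: longest chain J2→J3→J4→J6 = 12+5+8+5 = 30, finish 30.
Without J4→J7, J7's earliest start moves from 25 to 19.
After: J2→J3→J4→J6 = 12+5+8+5 = 30 → 30 weeks.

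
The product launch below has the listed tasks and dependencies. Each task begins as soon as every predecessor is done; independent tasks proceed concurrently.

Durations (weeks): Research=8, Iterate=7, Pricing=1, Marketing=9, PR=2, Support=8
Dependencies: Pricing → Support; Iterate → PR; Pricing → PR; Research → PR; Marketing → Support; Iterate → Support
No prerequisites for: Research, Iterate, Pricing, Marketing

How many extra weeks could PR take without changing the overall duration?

Marketing→Support = 9+8 = 17 sets the makespan at 17 weeks.
Longest path through PR: 10 weeks (earliest finish 10, latest finish 17).
Slack of PR = 15 − 8 = 7 weeks.

7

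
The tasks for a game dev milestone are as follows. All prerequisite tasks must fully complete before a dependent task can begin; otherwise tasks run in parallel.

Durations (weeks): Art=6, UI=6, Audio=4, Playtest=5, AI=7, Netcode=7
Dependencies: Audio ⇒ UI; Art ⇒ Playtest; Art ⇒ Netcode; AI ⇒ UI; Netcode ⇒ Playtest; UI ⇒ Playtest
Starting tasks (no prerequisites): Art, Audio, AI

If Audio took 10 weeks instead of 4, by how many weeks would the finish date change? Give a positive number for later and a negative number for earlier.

3

Baseline: Art→Netcode→Playtest = 6+7+5 = 18 → 18 weeks.
Audio is off the critical path — its longest chain is 15 weeks, giving 3 of slack.
Now Audio→UI→Playtest = 10+6+5 = 21 is longest, so the finish becomes 21 weeks.
Change in finish: 21 − 18 = +3 weeks.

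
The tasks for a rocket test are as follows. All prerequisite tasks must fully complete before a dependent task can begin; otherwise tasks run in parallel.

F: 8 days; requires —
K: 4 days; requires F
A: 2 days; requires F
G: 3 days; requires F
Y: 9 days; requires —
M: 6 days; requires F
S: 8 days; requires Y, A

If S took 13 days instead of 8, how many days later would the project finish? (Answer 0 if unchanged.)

Critical path before the change: F→A→S = 8+2+8 = 18 giving 18 days.
Since S is critical, the +5 change carries straight to that chain (now 23 days).
No other chain overtakes it, so the finish is 23 days.
Change in finish: 23 − 18 = +5 days.

5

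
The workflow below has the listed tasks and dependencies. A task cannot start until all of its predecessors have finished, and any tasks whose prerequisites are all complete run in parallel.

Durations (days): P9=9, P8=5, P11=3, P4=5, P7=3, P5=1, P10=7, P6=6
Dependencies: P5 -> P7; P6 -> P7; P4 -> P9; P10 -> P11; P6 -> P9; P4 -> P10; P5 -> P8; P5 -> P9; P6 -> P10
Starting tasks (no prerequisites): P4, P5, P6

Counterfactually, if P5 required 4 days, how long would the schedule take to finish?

16

The binding path is P6→P10→P11 = 6+7+3 = 16; finish at 16 days.
P5 has 6 days of float (longest path through it is 10).
No other chain overtakes it, so the finish is 16 days.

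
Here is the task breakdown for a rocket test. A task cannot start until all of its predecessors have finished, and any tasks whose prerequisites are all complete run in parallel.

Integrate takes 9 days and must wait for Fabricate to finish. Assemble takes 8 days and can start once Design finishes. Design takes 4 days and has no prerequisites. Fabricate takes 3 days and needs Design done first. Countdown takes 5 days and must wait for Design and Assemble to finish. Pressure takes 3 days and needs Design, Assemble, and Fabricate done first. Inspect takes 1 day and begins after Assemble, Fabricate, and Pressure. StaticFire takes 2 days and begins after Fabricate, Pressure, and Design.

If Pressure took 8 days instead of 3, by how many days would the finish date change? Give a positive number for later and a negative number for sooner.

The binding path is Design→Assemble→Pressure→StaticFire = 4+8+3+2 = 17; finish at 17 days.
Pressure is on the critical path; changing it to 8 makes that path 22 days.
The critical path is still Design→Assemble→Pressure→StaticFire; finish is now 22 days.
Change in finish: 22 − 17 = +5 days.

5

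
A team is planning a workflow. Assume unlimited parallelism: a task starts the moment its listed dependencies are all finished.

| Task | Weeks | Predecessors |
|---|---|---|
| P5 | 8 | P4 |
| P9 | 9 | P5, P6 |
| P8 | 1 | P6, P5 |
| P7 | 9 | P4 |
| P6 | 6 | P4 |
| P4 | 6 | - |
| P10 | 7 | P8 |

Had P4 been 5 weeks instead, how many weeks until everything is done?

22

Actual critical path: P4→P5→P9 = 6+8+9 = 23 ⇒ 23 weeks.
P4 lies on that path, so at 5 weeks the path becomes 22 weeks.
No other chain overtakes it, so the finish is 22 weeks.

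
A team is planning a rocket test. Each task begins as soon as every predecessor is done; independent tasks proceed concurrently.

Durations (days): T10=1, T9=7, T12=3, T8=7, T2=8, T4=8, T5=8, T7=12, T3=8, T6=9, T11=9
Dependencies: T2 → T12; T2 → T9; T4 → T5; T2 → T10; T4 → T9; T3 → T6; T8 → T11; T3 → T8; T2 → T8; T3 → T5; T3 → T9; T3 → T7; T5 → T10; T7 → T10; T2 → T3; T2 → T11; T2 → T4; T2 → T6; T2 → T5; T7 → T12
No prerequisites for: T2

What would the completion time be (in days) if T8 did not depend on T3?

Original critical path: T2→T3→T8→T11 = 8+8+7+9 = 32 ⇒ 32 days.
Without T3→T8, T8's earliest start moves from 16 to 8.
After: T2→T3→T7→T12 = 8+8+12+3 = 31 → 31 days.

31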